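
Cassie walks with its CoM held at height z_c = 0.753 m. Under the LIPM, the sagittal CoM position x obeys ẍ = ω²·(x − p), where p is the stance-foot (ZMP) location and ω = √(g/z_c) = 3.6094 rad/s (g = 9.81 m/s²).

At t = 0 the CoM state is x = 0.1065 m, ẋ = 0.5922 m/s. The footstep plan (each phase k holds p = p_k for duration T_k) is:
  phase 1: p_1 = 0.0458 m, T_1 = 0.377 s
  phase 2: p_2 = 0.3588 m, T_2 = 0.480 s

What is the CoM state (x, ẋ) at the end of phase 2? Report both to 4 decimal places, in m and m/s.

phase 1: p=0.0458, T=0.377, ωT=1.360744, cosh=2.077781, sinh=1.821311; start (x,ẋ)=(0.106500, 0.592200) → end (x,ẋ)=(0.470747, 1.629494)
phase 2: p=0.3588, T=0.480, ωT=1.732512, cosh=2.915840, sinh=2.739001; start (x,ẋ)=(0.470747, 1.629494) → end (x,ẋ)=(1.921764, 5.858067)

x = 1.9218, ẋ = 5.8581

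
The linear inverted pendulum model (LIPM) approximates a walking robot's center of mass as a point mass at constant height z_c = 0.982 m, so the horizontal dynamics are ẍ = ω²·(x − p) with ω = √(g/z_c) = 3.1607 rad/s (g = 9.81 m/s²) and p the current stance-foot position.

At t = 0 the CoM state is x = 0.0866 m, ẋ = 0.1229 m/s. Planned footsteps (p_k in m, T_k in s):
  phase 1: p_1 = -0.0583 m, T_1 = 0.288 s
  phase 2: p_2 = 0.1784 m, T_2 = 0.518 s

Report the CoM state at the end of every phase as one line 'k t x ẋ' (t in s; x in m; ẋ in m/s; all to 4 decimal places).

phase 1: p=-0.0583, T=0.288, ωT=0.910282, cosh=1.443717, sinh=1.041306; start (x,ẋ)=(0.086600, 0.122900) → end (x,ẋ)=(0.191384, 0.654336)
phase 2: p=0.1784, T=0.518, ωT=1.637243, cosh=2.667745, sinh=2.473229; start (x,ẋ)=(0.191384, 0.654336) → end (x,ẋ)=(0.725053, 1.847102)

1 0.2880 0.1914 0.6543
2 0.8060 0.7251 1.8471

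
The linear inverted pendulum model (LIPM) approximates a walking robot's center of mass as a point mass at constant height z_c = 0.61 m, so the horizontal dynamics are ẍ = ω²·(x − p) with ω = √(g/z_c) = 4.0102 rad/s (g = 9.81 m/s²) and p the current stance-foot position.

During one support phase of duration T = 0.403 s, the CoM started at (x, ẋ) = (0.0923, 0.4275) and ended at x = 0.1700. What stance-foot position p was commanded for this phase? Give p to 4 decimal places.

p = 0.2037

ωT = 4.0102·0.403 = 1.616111; cosh(ωT) = 2.616072, sinh(ωT) = 2.417403
x(T) = p + (x₀−p)·cosh(ωT) + (ẋ₀/ω)·sinh(ωT) ⇒ p·(1 − cosh) = x(T) − x₀·cosh − (ẋ₀/ω)·sinh
numerator   = 0.1700 − (0.0923)·2.616072 − (0.4275/4.0102)·2.417403 = -0.329166
denominator = 1 − 2.616072 = -1.616072
p = -0.329166 / -1.616072 = 0.2037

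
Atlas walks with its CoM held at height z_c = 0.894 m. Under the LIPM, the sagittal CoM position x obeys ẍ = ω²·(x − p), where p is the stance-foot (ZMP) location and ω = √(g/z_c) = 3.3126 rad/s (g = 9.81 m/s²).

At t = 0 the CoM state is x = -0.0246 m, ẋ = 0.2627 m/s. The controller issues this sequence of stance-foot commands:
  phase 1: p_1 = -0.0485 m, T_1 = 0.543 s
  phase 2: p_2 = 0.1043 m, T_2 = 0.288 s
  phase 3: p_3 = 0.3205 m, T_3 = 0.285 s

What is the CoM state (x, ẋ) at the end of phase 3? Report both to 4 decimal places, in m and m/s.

x = 1.5592, ẋ = 4.4624

phase 1: p=-0.0485, T=0.543, ωT=1.798742, cosh=3.103774, sinh=2.938267; start (x,ẋ)=(-0.024600, 0.262700) → end (x,ẋ)=(0.258694, 1.047987)
phase 2: p=0.1043, T=0.288, ωT=0.954029, cosh=1.490667, sinh=1.105481; start (x,ẋ)=(0.258694, 1.047987) → end (x,ẋ)=(0.684185, 2.127595)
phase 3: p=0.3205, T=0.285, ωT=0.944091, cosh=1.479754, sinh=1.090721; start (x,ẋ)=(0.684185, 2.127595) → end (x,ẋ)=(1.559206, 4.462356)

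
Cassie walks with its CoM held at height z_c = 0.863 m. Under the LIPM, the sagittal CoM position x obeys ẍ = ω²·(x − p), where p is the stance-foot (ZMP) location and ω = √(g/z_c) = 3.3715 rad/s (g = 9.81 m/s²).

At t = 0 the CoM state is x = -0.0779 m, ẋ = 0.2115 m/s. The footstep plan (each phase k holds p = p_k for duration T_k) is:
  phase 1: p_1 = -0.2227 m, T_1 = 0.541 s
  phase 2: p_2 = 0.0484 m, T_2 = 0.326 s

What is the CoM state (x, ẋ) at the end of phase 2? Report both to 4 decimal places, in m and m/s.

x = 1.5285, ẋ = 5.2798

phase 1: p=-0.2227, T=0.541, ωT=1.823982, cosh=3.178931, sinh=3.017549; start (x,ẋ)=(-0.077900, 0.211500) → end (x,ẋ)=(0.426905, 2.145491)
phase 2: p=0.0484, T=0.326, ωT=1.099109, cosh=1.667329, sinh=1.334161; start (x,ẋ)=(0.426905, 2.145491) → end (x,ẋ)=(1.528501, 5.279804)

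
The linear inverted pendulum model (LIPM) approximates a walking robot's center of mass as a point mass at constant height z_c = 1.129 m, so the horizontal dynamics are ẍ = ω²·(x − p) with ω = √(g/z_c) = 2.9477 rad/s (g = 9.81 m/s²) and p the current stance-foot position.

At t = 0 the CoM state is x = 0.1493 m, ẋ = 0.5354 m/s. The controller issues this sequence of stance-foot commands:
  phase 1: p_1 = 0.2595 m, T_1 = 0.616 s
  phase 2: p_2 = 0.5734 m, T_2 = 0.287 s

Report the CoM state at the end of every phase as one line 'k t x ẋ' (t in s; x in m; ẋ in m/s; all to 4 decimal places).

1 0.6160 0.4553 0.7170
2 0.9030 0.6416 0.6583

phase 1: p=0.2595, T=0.616, ωT=1.815783, cosh=3.154299, sinh=2.991589; start (x,ẋ)=(0.149300, 0.535400) → end (x,ẋ)=(0.455268, 0.717034)
phase 2: p=0.5734, T=0.287, ωT=0.845990, cosh=1.379708, sinh=0.950576; start (x,ẋ)=(0.455268, 0.717034) → end (x,ẋ)=(0.641642, 0.658290)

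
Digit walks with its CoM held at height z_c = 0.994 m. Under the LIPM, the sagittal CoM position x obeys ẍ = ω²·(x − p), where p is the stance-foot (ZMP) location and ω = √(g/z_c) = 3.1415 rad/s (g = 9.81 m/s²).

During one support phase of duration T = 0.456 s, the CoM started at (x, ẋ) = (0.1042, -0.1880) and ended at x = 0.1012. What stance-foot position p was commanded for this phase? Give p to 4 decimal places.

ωT = 3.1415·0.456 = 1.432524; cosh(ωT) = 2.213983, sinh(ωT) = 1.975277
x(T) = p + (x₀−p)·cosh(ωT) + (ẋ₀/ω)·sinh(ωT) ⇒ p·(1 − cosh) = x(T) − x₀·cosh − (ẋ₀/ω)·sinh
numerator   = 0.1012 − (0.1042)·2.213983 − (-0.1880/3.1415)·1.975277 = -0.011288
denominator = 1 − 2.213983 = -1.213983
p = -0.011288 / -1.213983 = 0.0093

p = 0.0093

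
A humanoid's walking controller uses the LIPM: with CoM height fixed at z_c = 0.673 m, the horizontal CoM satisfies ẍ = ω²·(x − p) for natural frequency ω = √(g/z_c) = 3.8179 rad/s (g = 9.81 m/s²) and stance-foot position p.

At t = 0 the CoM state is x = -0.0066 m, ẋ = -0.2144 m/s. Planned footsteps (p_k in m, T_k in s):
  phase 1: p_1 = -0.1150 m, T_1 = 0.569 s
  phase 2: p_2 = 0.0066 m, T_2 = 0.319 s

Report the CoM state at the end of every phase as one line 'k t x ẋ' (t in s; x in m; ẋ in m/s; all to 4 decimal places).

phase 1: p=-0.1150, T=0.569, ωT=2.172385, cosh=4.446552, sinh=4.332646; start (x,ẋ)=(-0.006600, -0.214400) → end (x,ẋ)=(0.123700, 0.839770)
phase 2: p=0.0066, T=0.319, ωT=1.217910, cosh=1.837982, sinh=1.542134; start (x,ẋ)=(0.123700, 0.839770) → end (x,ẋ)=(0.561029, 2.232932)

1 0.5690 0.1237 0.8398
2 0.8880 0.5610 2.2329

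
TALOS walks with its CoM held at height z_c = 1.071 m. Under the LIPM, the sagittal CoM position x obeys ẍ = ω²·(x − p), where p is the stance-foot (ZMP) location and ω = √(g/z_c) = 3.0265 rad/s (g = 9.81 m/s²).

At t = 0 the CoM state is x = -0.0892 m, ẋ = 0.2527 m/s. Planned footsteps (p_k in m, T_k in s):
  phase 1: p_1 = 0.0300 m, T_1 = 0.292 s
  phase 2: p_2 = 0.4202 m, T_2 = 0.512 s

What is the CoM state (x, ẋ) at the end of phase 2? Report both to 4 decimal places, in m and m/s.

x = -0.7524, ẋ = -3.2442

phase 1: p=0.0300, T=0.292, ωT=0.883738, cosh=1.416582, sinh=1.003347; start (x,ẋ)=(-0.089200, 0.252700) → end (x,ẋ)=(-0.055081, -0.003996)
phase 2: p=0.4202, T=0.512, ωT=1.549568, cosh=2.460887, sinh=2.248548; start (x,ẋ)=(-0.055081, -0.003996) → end (x,ẋ)=(-0.752383, -3.244232)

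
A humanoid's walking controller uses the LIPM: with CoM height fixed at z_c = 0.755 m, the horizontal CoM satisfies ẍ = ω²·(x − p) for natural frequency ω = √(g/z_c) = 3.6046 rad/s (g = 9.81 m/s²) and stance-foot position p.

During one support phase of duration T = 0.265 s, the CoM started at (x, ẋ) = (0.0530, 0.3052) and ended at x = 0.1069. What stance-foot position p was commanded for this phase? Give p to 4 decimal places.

ωT = 3.6046·0.265 = 0.955219; cosh(ωT) = 1.491984, sinh(ωT) = 1.107256
x(T) = p + (x₀−p)·cosh(ωT) + (ẋ₀/ω)·sinh(ωT) ⇒ p·(1 − cosh) = x(T) − x₀·cosh − (ẋ₀/ω)·sinh
numerator   = 0.1069 − (0.0530)·1.491984 − (0.3052/3.6046)·1.107256 = -0.065926
denominator = 1 − 1.491984 = -0.491984
p = -0.065926 / -0.491984 = 0.1340

p = 0.1340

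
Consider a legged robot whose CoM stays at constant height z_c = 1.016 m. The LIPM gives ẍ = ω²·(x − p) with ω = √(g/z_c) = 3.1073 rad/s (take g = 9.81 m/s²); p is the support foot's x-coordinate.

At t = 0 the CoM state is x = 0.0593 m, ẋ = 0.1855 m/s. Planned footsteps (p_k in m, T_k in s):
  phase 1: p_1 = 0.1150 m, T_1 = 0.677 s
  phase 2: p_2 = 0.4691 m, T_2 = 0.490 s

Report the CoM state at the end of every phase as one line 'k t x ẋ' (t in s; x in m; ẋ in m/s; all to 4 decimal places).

phase 1: p=0.1150, T=0.677, ωT=2.103642, cosh=4.158989, sinh=4.036977; start (x,ẋ)=(0.059300, 0.185500) → end (x,ẋ)=(0.124344, 0.072786)
phase 2: p=0.4691, T=0.490, ωT=1.522577, cosh=2.401086, sinh=2.182937; start (x,ẋ)=(0.124344, 0.072786) → end (x,ẋ)=(-0.307554, -2.163726)

1 0.6770 0.1243 0.0728
2 1.1670 -0.3076 -2.1637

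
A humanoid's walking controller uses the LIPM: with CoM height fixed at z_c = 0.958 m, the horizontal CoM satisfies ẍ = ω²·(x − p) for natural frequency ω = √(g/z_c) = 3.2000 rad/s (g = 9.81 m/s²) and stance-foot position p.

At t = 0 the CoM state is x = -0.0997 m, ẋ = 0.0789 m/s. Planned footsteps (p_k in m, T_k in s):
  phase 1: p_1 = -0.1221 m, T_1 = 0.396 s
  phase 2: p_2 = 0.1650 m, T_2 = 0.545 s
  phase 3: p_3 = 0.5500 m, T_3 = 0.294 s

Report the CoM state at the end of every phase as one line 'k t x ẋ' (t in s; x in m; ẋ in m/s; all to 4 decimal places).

1 0.3960 -0.0389 0.2684
2 0.9410 -0.2034 -1.0179
3 1.2350 -0.9075 -4.1204

phase 1: p=-0.1221, T=0.396, ωT=1.267200, cosh=1.916258, sinh=1.634639; start (x,ẋ)=(-0.099700, 0.078900) → end (x,ẋ)=(-0.038872, 0.268364)
phase 2: p=0.1650, T=0.545, ωT=1.744000, cosh=2.947499, sinh=2.772679; start (x,ẋ)=(-0.038872, 0.268364) → end (x,ẋ)=(-0.203385, -1.017866)
phase 3: p=0.5500, T=0.294, ωT=0.940800, cosh=1.476173, sinh=1.085857; start (x,ẋ)=(-0.203385, -1.017866) → end (x,ẋ)=(-0.907519, -4.120365)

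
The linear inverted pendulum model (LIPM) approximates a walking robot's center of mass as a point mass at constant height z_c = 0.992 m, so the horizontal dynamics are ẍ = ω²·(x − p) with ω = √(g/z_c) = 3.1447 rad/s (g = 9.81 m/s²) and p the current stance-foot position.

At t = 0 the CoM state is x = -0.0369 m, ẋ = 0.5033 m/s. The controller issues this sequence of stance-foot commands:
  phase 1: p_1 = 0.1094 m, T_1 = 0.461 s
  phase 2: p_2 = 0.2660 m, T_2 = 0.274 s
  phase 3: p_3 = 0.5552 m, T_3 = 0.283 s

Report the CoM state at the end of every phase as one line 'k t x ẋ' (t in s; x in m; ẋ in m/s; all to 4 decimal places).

phase 1: p=0.1094, T=0.461, ωT=1.449707, cosh=2.248252, sinh=2.013613; start (x,ẋ)=(-0.036900, 0.503300) → end (x,ẋ)=(0.102754, 0.205143)
phase 2: p=0.2660, T=0.274, ωT=0.861648, cosh=1.394762, sinh=0.972296; start (x,ẋ)=(0.102754, 0.205143) → end (x,ẋ)=(0.101737, -0.213013)
phase 3: p=0.5552, T=0.283, ωT=0.889950, cosh=1.422842, sinh=1.012166; start (x,ẋ)=(0.101737, -0.213013) → end (x,ẋ)=(-0.158567, -1.746437)

1 0.4610 0.1028 0.2051
2 0.7350 0.1017 -0.2130
3 1.0180 -0.1586 -1.7464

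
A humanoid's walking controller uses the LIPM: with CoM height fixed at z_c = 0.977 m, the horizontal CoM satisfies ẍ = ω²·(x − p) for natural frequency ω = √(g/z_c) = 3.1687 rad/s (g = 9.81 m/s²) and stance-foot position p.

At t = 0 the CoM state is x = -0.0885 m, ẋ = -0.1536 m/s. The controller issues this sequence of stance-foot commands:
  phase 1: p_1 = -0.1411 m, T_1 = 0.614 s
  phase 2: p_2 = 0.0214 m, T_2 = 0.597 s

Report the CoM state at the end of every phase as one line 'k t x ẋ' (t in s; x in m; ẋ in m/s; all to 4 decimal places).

1 0.6140 -0.1194 0.0229
2 1.2110 -0.4328 -1.3684

phase 1: p=-0.1411, T=0.614, ωT=1.945582, cosh=3.570303, sinh=3.427399; start (x,ẋ)=(-0.088500, -0.153600) → end (x,ẋ)=(-0.119442, 0.022858)
phase 2: p=0.0214, T=0.597, ωT=1.891714, cosh=3.390768, sinh=3.239955; start (x,ẋ)=(-0.119442, 0.022858) → end (x,ẋ)=(-0.432791, -1.368442)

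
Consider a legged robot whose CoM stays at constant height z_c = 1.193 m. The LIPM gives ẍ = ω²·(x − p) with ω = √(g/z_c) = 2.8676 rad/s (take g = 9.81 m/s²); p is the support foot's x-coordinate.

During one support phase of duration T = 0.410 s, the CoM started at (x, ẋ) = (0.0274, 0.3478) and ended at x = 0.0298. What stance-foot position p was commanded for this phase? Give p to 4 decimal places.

ωT = 2.8676·0.410 = 1.175716; cosh(ωT) = 1.774530, sinh(ωT) = 1.465932
x(T) = p + (x₀−p)·cosh(ωT) + (ẋ₀/ω)·sinh(ωT) ⇒ p·(1 − cosh) = x(T) − x₀·cosh − (ẋ₀/ω)·sinh
numerator   = 0.0298 − (0.0274)·1.774530 − (0.3478/2.8676)·1.465932 = -0.196619
denominator = 1 − 1.774530 = -0.774530
p = -0.196619 / -0.774530 = 0.2539

p = 0.2539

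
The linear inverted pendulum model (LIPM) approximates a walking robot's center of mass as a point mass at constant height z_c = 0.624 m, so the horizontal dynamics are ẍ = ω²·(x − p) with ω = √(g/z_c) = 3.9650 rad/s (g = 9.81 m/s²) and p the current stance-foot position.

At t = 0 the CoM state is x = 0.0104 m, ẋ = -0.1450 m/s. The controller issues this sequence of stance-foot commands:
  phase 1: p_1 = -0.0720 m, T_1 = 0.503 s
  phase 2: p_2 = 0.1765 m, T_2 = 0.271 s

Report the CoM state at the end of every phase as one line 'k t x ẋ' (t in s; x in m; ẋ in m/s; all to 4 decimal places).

1 0.5030 0.1045 0.6355
2 0.7740 0.2661 0.6696

phase 1: p=-0.0720, T=0.503, ωT=1.994395, cosh=3.741926, sinh=3.605830; start (x,ẋ)=(0.010400, -0.145000) → end (x,ẋ)=(0.104470, 0.635503)
phase 2: p=0.1765, T=0.271, ωT=1.074515, cosh=1.635018, sinh=1.293554; start (x,ẋ)=(0.104470, 0.635503) → end (x,ẋ)=(0.266058, 0.669619)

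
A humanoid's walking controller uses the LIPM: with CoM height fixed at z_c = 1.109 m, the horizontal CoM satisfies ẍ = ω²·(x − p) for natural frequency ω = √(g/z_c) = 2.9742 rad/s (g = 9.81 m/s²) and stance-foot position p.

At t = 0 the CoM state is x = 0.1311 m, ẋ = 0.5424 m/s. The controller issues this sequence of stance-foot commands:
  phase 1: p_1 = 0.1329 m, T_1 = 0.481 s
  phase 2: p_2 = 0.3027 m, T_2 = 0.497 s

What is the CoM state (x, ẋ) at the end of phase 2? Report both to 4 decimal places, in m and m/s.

x = 1.5613, ẋ = 3.8884

phase 1: p=0.1329, T=0.481, ωT=1.430590, cosh=2.210167, sinh=1.970999; start (x,ẋ)=(0.131100, 0.542400) → end (x,ẋ)=(0.488370, 1.188243)
phase 2: p=0.3027, T=0.497, ωT=1.478177, cosh=2.306500, sinh=2.078447; start (x,ẋ)=(0.488370, 1.188243) → end (x,ẋ)=(1.561321, 3.888438)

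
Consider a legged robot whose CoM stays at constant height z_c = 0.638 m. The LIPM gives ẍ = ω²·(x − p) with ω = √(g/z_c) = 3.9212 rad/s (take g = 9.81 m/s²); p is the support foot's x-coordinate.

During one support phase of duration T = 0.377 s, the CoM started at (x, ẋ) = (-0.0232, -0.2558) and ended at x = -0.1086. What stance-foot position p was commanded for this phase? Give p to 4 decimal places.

ωT = 3.9212·0.377 = 1.478292; cosh(ωT) = 2.306739, sinh(ωT) = 2.078712
x(T) = p + (x₀−p)·cosh(ωT) + (ẋ₀/ω)·sinh(ωT) ⇒ p·(1 − cosh) = x(T) − x₀·cosh − (ẋ₀/ω)·sinh
numerator   = -0.1086 − (-0.0232)·2.306739 − (-0.2558/3.9212)·2.078712 = 0.080521
denominator = 1 − 2.306739 = -1.306739
p = 0.080521 / -1.306739 = -0.0616

p = -0.0616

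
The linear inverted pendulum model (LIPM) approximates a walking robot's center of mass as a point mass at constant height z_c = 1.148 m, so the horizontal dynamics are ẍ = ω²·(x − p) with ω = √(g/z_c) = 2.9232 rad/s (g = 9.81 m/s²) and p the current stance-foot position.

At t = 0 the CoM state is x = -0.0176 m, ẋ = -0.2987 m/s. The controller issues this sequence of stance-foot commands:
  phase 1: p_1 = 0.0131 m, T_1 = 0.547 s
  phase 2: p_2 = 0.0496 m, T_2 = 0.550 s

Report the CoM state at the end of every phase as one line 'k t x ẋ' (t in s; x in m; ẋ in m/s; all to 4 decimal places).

phase 1: p=0.0131, T=0.547, ωT=1.598990, cosh=2.575067, sinh=2.372967; start (x,ẋ)=(-0.017600, -0.298700) → end (x,ẋ)=(-0.308430, -0.982128)
phase 2: p=0.0496, T=0.550, ωT=1.607760, cosh=2.595977, sinh=2.395641; start (x,ẋ)=(-0.308430, -0.982128) → end (x,ẋ)=(-1.684719, -5.056846)

1 0.5470 -0.3084 -0.9821
2 1.0970 -1.6847 -5.0568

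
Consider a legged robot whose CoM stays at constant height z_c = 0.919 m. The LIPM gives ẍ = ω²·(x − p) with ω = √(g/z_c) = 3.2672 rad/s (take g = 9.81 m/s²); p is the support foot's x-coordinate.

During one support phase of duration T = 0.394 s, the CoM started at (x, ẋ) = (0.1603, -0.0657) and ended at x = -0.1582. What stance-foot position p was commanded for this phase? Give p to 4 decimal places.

p = 0.4603

ωT = 3.2672·0.394 = 1.287277; cosh(ωT) = 1.949464, sinh(ωT) = 1.673443
x(T) = p + (x₀−p)·cosh(ωT) + (ẋ₀/ω)·sinh(ωT) ⇒ p·(1 − cosh) = x(T) − x₀·cosh − (ẋ₀/ω)·sinh
numerator   = -0.1582 − (0.1603)·1.949464 − (-0.0657/3.2672)·1.673443 = -0.437048
denominator = 1 − 1.949464 = -0.949464
p = -0.437048 / -0.949464 = 0.4603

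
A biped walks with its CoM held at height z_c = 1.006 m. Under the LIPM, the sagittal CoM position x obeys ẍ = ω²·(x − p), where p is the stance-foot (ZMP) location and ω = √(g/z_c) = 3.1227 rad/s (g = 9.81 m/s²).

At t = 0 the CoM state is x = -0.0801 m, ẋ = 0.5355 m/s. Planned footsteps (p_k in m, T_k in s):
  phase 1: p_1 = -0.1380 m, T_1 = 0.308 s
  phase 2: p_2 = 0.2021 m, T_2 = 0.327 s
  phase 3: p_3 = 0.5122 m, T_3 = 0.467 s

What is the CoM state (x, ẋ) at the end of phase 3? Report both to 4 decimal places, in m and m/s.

x = 1.3454, ẋ = 2.9274

phase 1: p=-0.1380, T=0.308, ωT=0.961792, cosh=1.499294, sinh=1.117086; start (x,ẋ)=(-0.080100, 0.535500) → end (x,ẋ)=(0.140374, 1.004846)
phase 2: p=0.2021, T=0.327, ωT=1.021123, cosh=1.568250, sinh=1.208060; start (x,ẋ)=(0.140374, 1.004846) → end (x,ẋ)=(0.494037, 1.342994)
phase 3: p=0.5122, T=0.467, ωT=1.458301, cosh=2.265640, sinh=2.033009; start (x,ẋ)=(0.494037, 1.342994) → end (x,ẋ)=(1.345394, 2.927432)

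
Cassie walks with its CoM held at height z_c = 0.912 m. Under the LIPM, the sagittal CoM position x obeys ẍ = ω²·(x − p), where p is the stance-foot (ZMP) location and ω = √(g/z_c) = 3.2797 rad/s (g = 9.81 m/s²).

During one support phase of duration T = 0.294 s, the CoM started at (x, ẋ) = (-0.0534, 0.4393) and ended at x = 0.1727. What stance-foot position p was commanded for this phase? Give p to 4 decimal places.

ωT = 3.2797·0.294 = 0.964232; cosh(ωT) = 1.502024, sinh(ωT) = 1.120748
x(T) = p + (x₀−p)·cosh(ωT) + (ẋ₀/ω)·sinh(ωT) ⇒ p·(1 − cosh) = x(T) − x₀·cosh − (ẋ₀/ω)·sinh
numerator   = 0.1727 − (-0.0534)·1.502024 − (0.4393/3.2797)·1.120748 = 0.102789
denominator = 1 − 1.502024 = -0.502024
p = 0.102789 / -0.502024 = -0.2047

p = -0.2047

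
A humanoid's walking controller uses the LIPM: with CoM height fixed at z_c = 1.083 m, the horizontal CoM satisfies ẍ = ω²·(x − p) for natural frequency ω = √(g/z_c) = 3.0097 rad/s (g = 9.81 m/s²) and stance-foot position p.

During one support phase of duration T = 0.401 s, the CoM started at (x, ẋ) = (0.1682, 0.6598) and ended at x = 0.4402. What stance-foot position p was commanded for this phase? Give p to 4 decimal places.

p = 0.2433

ωT = 3.0097·0.401 = 1.206890; cosh(ωT) = 1.821098, sinh(ωT) = 1.521972
x(T) = p + (x₀−p)·cosh(ωT) + (ẋ₀/ω)·sinh(ωT) ⇒ p·(1 − cosh) = x(T) − x₀·cosh − (ẋ₀/ω)·sinh
numerator   = 0.4402 − (0.1682)·1.821098 − (0.6598/3.0097)·1.521972 = -0.199762
denominator = 1 − 1.821098 = -0.821098
p = -0.199762 / -0.821098 = 0.2433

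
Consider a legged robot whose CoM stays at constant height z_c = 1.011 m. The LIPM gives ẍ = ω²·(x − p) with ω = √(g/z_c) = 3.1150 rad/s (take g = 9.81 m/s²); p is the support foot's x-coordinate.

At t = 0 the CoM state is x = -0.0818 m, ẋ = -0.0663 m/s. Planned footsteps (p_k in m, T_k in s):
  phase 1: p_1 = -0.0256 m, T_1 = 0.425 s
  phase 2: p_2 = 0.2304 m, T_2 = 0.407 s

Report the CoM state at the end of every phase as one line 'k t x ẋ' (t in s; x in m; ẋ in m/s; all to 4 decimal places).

phase 1: p=-0.0256, T=0.425, ωT=1.323875, cosh=2.012029, sinh=1.745927; start (x,ẋ)=(-0.081800, -0.066300) → end (x,ẋ)=(-0.175837, -0.439045)
phase 2: p=0.2304, T=0.407, ωT=1.267805, cosh=1.917247, sinh=1.635798; start (x,ẋ)=(-0.175837, -0.439045) → end (x,ẋ)=(-0.779014, -2.911740)

1 0.4250 -0.1758 -0.4390
2 0.8320 -0.7790 -2.9117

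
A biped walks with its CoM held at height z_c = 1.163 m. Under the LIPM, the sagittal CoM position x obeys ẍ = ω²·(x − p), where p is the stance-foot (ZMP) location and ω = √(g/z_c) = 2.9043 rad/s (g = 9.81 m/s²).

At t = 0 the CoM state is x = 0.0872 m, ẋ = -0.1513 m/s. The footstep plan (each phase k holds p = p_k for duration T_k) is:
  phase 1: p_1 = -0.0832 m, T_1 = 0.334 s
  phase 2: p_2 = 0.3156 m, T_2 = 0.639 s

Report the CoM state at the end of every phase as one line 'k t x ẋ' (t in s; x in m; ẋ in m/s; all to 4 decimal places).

phase 1: p=-0.0832, T=0.334, ωT=0.970036, cosh=1.508555, sinh=1.129485; start (x,ẋ)=(0.087200, -0.151300) → end (x,ẋ)=(0.115017, 0.330730)
phase 2: p=0.3156, T=0.639, ωT=1.855848, cosh=3.276720, sinh=3.120399; start (x,ẋ)=(0.115017, 0.330730) → end (x,ẋ)=(0.013684, -0.734090)

1 0.3340 0.1150 0.3307
2 0.9730 0.0137 -0.7341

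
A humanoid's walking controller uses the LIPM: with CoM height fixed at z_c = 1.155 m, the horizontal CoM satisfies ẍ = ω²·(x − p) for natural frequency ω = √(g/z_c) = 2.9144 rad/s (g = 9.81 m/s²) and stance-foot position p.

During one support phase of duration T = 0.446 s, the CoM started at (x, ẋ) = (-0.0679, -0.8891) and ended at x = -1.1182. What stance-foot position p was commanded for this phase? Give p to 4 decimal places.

ωT = 2.9144·0.446 = 1.299822; cosh(ωT) = 1.970613, sinh(ωT) = 1.698032
x(T) = p + (x₀−p)·cosh(ωT) + (ẋ₀/ω)·sinh(ωT) ⇒ p·(1 − cosh) = x(T) − x₀·cosh − (ẋ₀/ω)·sinh
numerator   = -1.1182 − (-0.0679)·1.970613 − (-0.8891/2.9144)·1.698032 = -0.466374
denominator = 1 − 1.970613 = -0.970613
p = -0.466374 / -0.970613 = 0.4805

p = 0.4805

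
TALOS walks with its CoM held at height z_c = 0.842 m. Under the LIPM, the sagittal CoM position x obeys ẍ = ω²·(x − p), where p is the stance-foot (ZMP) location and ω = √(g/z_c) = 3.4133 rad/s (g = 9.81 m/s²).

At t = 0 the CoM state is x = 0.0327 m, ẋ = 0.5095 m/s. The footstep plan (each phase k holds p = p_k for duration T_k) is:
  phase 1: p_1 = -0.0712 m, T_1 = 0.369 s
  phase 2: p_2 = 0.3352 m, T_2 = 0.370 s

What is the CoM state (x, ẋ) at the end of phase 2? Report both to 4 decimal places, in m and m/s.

phase 1: p=-0.0712, T=0.369, ωT=1.259508, cosh=1.903740, sinh=1.619946; start (x,ẋ)=(0.032700, 0.509500) → end (x,ẋ)=(0.368406, 1.544456)
phase 2: p=0.3352, T=0.370, ωT=1.262921, cosh=1.909280, sinh=1.626454; start (x,ẋ)=(0.368406, 1.544456) → end (x,ẋ)=(1.134541, 3.133148)

x = 1.1345, ẋ = 3.1331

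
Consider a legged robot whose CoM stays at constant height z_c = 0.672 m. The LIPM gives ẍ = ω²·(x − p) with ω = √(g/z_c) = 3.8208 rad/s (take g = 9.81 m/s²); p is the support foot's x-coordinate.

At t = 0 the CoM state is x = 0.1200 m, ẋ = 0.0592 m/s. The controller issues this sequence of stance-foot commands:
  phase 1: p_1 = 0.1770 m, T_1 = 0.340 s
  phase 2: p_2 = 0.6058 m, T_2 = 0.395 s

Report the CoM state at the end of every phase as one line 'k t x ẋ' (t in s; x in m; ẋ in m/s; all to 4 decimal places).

1 0.3400 0.0910 -0.2529
2 0.7350 -0.7577 -4.8306

phase 1: p=0.1770, T=0.340, ωT=1.299072, cosh=1.969339, sinh=1.696554; start (x,ẋ)=(0.120000, 0.059200) → end (x,ẋ)=(0.091034, -0.252900)
phase 2: p=0.6058, T=0.395, ωT=1.509216, cosh=2.372133, sinh=2.151050; start (x,ẋ)=(0.091034, -0.252900) → end (x,ẋ)=(-0.757672, -4.830634)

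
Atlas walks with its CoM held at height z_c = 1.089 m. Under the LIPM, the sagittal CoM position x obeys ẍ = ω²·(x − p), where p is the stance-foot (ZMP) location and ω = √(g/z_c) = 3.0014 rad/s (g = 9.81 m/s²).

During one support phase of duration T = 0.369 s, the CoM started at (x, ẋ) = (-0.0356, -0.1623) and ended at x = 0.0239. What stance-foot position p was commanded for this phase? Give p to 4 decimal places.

ωT = 3.0014·0.369 = 1.107517; cosh(ωT) = 1.678605, sinh(ωT) = 1.348227
x(T) = p + (x₀−p)·cosh(ωT) + (ẋ₀/ω)·sinh(ωT) ⇒ p·(1 − cosh) = x(T) − x₀·cosh − (ẋ₀/ω)·sinh
numerator   = 0.0239 − (-0.0356)·1.678605 − (-0.1623/3.0014)·1.348227 = 0.156563
denominator = 1 − 1.678605 = -0.678605
p = 0.156563 / -0.678605 = -0.2307

p = -0.2307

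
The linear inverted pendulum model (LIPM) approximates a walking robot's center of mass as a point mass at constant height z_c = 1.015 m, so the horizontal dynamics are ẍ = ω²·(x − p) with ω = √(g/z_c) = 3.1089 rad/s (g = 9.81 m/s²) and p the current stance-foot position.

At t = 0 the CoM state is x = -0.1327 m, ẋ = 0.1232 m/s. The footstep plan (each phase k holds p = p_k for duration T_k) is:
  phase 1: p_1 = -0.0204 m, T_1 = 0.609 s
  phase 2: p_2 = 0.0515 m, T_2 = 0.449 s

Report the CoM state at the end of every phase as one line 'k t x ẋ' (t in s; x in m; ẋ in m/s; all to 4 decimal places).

phase 1: p=-0.0204, T=0.609, ωT=1.893320, cosh=3.395977, sinh=3.245406; start (x,ẋ)=(-0.132700, 0.123200) → end (x,ẋ)=(-0.273159, -0.714682)
phase 2: p=0.0515, T=0.449, ωT=1.395896, cosh=2.143101, sinh=1.895490; start (x,ẋ)=(-0.273159, -0.714682) → end (x,ẋ)=(-1.080017, -3.444815)

1 0.6090 -0.2732 -0.7147
2 1.0580 -1.0800 -3.4448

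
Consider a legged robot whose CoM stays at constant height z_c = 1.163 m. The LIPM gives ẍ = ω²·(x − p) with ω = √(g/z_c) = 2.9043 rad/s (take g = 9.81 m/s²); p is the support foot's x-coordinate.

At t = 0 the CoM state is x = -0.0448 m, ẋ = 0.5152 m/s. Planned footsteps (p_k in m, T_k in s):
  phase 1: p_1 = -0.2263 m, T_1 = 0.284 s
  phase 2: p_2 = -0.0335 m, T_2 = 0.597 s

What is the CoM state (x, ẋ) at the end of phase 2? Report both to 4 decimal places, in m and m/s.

phase 1: p=-0.2263, T=0.284, ωT=0.824821, cosh=1.359893, sinh=0.921580; start (x,ẋ)=(-0.044800, 0.515200) → end (x,ẋ)=(0.184002, 1.186410)
phase 2: p=-0.0335, T=0.597, ωT=1.733867, cosh=2.919555, sinh=2.742954; start (x,ẋ)=(0.184002, 1.186410) → end (x,ẋ)=(1.722008, 5.196484)

x = 1.7220, ẋ = 5.1965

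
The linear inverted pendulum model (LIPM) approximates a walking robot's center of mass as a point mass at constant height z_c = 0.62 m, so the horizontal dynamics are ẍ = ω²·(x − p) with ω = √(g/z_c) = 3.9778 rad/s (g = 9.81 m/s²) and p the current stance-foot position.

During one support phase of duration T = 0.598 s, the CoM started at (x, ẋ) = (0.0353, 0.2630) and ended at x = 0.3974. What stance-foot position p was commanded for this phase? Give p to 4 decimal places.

p = 0.0334

ωT = 3.9778·0.598 = 2.378724; cosh(ωT) = 5.441899, sinh(ωT) = 5.349230
x(T) = p + (x₀−p)·cosh(ωT) + (ẋ₀/ω)·sinh(ωT) ⇒ p·(1 − cosh) = x(T) − x₀·cosh − (ẋ₀/ω)·sinh
numerator   = 0.3974 − (0.0353)·5.441899 − (0.2630/3.9778)·5.349230 = -0.148374
denominator = 1 − 5.441899 = -4.441899
p = -0.148374 / -4.441899 = 0.0334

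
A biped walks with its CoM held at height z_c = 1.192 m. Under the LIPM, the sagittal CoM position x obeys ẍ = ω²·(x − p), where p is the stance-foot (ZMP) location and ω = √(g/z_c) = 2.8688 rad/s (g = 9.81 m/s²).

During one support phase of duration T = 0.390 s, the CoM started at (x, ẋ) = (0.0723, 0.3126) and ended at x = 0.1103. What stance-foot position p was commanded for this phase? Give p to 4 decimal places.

ωT = 2.8688·0.390 = 1.118832; cosh(ωT) = 1.693969, sinh(ωT) = 1.367308
x(T) = p + (x₀−p)·cosh(ωT) + (ẋ₀/ω)·sinh(ωT) ⇒ p·(1 − cosh) = x(T) − x₀·cosh − (ẋ₀/ω)·sinh
numerator   = 0.1103 − (0.0723)·1.693969 − (0.3126/2.8688)·1.367308 = -0.161163
denominator = 1 − 1.693969 = -0.693969
p = -0.161163 / -0.693969 = 0.2322

p = 0.2322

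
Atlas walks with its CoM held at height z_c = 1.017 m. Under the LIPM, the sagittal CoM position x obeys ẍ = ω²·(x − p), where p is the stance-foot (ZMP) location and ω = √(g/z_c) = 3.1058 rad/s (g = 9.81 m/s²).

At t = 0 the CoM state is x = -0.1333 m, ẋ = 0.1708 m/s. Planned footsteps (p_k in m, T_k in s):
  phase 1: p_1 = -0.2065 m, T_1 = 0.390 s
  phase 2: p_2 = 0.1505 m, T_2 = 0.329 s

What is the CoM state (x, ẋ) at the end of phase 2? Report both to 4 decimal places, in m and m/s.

phase 1: p=-0.2065, T=0.390, ωT=1.211262, cosh=1.827770, sinh=1.529949; start (x,ẋ)=(-0.133300, 0.170800) → end (x,ẋ)=(0.011431, 0.660009)
phase 2: p=0.1505, T=0.329, ωT=1.021808, cosh=1.569079, sinh=1.209135; start (x,ẋ)=(0.011431, 0.660009) → end (x,ẋ)=(0.189241, 0.513354)

x = 0.1892, ẋ = 0.5134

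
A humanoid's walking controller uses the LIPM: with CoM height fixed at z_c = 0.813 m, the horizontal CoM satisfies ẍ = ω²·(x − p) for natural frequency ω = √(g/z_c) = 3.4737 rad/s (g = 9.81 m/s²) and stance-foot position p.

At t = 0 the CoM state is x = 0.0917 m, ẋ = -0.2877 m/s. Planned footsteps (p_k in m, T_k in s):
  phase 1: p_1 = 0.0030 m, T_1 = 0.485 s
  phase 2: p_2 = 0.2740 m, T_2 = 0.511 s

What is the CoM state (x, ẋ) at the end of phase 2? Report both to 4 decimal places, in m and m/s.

x = -0.4523, ẋ = -2.3822

phase 1: p=0.0030, T=0.485, ωT=1.684744, cosh=2.788283, sinh=2.602791; start (x,ẋ)=(0.091700, -0.287700) → end (x,ẋ)=(0.034751, -0.000224)
phase 2: p=0.2740, T=0.511, ωT=1.775061, cosh=3.035056, sinh=2.865583; start (x,ẋ)=(0.034751, -0.000224) → end (x,ẋ)=(-0.452318, -2.382203)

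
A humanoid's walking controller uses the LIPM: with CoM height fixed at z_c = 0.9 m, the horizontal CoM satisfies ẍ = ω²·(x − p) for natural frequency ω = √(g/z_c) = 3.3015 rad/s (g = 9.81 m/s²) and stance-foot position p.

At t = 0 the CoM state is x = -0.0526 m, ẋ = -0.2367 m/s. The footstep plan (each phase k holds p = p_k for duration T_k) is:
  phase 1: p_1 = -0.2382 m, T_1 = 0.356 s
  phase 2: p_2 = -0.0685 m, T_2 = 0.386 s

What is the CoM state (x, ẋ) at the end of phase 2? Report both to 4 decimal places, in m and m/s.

x = 0.2752, ẋ = 1.2181

phase 1: p=-0.2382, T=0.356, ωT=1.175334, cosh=1.773970, sinh=1.465254; start (x,ẋ)=(-0.052600, -0.236700) → end (x,ẋ)=(-0.014002, 0.477948)
phase 2: p=-0.0685, T=0.386, ωT=1.274379, cosh=1.928042, sinh=1.648438; start (x,ẋ)=(-0.014002, 0.477948) → end (x,ẋ)=(0.275214, 1.218099)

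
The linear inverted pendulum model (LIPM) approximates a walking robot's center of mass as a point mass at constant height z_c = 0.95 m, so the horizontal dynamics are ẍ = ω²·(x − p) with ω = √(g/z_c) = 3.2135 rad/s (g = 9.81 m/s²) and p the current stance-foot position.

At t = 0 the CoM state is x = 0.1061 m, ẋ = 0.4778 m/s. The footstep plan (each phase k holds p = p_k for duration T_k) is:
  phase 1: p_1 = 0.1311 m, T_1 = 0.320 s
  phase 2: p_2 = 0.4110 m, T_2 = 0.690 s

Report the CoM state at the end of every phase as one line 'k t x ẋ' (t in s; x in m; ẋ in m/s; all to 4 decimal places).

phase 1: p=0.1311, T=0.320, ωT=1.028320, cosh=1.576986, sinh=1.219378; start (x,ẋ)=(0.106100, 0.477800) → end (x,ẋ)=(0.272979, 0.655522)
phase 2: p=0.4110, T=0.690, ωT=2.217315, cosh=4.645772, sinh=4.536871; start (x,ẋ)=(0.272979, 0.655522) → end (x,ẋ)=(0.695262, 1.033164)

1 0.3200 0.2730 0.6555
2 1.0100 0.6953 1.0332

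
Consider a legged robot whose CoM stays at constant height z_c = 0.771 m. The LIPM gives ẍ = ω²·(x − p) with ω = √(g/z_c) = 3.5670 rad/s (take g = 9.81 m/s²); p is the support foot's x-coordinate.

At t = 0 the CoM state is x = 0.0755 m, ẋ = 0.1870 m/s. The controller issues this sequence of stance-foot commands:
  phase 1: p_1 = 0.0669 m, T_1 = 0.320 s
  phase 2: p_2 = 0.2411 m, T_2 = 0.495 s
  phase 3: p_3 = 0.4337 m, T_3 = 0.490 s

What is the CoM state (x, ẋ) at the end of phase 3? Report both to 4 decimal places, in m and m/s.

phase 1: p=0.0669, T=0.320, ωT=1.141440, cosh=1.725316, sinh=1.405958; start (x,ẋ)=(0.075500, 0.187000) → end (x,ẋ)=(0.155445, 0.365764)
phase 2: p=0.2411, T=0.495, ωT=1.765665, cosh=3.008266, sinh=2.837193; start (x,ẋ)=(0.155445, 0.365764) → end (x,ẋ)=(0.274356, 0.233463)
phase 3: p=0.4337, T=0.490, ωT=1.747830, cosh=2.958140, sinh=2.783989; start (x,ẋ)=(0.274356, 0.233463) → end (x,ẋ)=(0.144552, -0.891750)

x = 0.1446, ẋ = -0.8917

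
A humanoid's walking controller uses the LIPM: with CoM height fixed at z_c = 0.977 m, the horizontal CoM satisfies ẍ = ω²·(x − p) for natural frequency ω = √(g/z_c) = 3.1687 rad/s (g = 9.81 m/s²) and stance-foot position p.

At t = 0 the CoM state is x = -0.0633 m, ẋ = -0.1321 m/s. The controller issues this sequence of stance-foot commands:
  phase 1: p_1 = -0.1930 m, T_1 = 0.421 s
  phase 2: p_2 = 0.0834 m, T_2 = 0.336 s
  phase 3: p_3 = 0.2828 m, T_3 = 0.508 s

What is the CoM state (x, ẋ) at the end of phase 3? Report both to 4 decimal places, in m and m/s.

x = 0.1748, ẋ = -0.1654

phase 1: p=-0.1930, T=0.421, ωT=1.334023, cosh=2.029850, sinh=1.766434; start (x,ẋ)=(-0.063300, -0.132100) → end (x,ẋ)=(-0.003369, 0.457827)
phase 2: p=0.0834, T=0.336, ωT=1.064683, cosh=1.622379, sinh=1.277542; start (x,ẋ)=(-0.003369, 0.457827) → end (x,ẋ)=(0.127212, 0.391513)
phase 3: p=0.2828, T=0.508, ωT=1.609700, cosh=2.600628, sinh=2.400680; start (x,ẋ)=(0.127212, 0.391513) → end (x,ẋ)=(0.174792, -0.165387)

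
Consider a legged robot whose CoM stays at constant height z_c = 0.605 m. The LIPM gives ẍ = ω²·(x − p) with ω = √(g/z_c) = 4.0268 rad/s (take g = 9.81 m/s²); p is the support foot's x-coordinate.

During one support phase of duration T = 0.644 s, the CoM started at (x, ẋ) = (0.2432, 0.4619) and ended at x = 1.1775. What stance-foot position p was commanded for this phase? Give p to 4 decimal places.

p = 0.2132

ωT = 4.0268·0.644 = 2.593259; cosh(ωT) = 6.724031, sinh(ωT) = 6.649255
x(T) = p + (x₀−p)·cosh(ωT) + (ẋ₀/ω)·sinh(ωT) ⇒ p·(1 − cosh) = x(T) − x₀·cosh − (ẋ₀/ω)·sinh
numerator   = 1.1775 − (0.2432)·6.724031 − (0.4619/4.0268)·6.649255 = -1.220497
denominator = 1 − 6.724031 = -5.724031
p = -1.220497 / -5.724031 = 0.2132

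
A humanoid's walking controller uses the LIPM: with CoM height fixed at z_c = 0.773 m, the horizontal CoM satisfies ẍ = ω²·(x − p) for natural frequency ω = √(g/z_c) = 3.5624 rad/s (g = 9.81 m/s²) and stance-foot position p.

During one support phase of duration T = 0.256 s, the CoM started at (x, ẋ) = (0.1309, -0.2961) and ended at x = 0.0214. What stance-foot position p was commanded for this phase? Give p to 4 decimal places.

p = 0.1820

ωT = 3.5624·0.256 = 0.911974; cosh(ωT) = 1.445481, sinh(ωT) = 1.043751
x(T) = p + (x₀−p)·cosh(ωT) + (ẋ₀/ω)·sinh(ωT) ⇒ p·(1 − cosh) = x(T) − x₀·cosh − (ẋ₀/ω)·sinh
numerator   = 0.0214 − (0.1309)·1.445481 − (-0.2961/3.5624)·1.043751 = -0.081059
denominator = 1 − 1.445481 = -0.445481
p = -0.081059 / -0.445481 = 0.1820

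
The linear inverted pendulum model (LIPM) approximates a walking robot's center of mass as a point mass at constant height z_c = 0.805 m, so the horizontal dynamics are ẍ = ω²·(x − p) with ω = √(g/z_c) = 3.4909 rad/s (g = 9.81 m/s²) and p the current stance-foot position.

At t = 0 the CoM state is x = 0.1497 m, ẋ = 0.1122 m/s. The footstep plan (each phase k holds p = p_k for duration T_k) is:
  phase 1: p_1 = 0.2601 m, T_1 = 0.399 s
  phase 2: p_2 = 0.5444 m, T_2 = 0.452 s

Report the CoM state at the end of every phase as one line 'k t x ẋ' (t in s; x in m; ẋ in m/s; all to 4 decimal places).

phase 1: p=0.2601, T=0.399, ωT=1.392869, cosh=2.137374, sinh=1.889012; start (x,ẋ)=(0.149700, 0.112200) → end (x,ẋ)=(0.084848, -0.488203)
phase 2: p=0.5444, T=0.452, ωT=1.577887, cosh=2.525559, sinh=2.319148; start (x,ẋ)=(0.084848, -0.488203) → end (x,ẋ)=(-0.940559, -4.953478)

1 0.3990 0.0848 -0.4882
2 0.8510 -0.9406 -4.9535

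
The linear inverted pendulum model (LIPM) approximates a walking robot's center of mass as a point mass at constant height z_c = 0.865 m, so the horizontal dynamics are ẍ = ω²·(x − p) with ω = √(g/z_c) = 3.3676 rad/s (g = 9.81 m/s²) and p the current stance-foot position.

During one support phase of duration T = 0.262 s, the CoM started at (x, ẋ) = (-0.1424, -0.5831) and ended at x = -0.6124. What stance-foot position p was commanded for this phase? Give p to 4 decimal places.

p = 0.5721

ωT = 3.3676·0.262 = 0.882311; cosh(ωT) = 1.415152, sinh(ωT) = 1.001326
x(T) = p + (x₀−p)·cosh(ωT) + (ẋ₀/ω)·sinh(ωT) ⇒ p·(1 − cosh) = x(T) − x₀·cosh − (ẋ₀/ω)·sinh
numerator   = -0.6124 − (-0.1424)·1.415152 − (-0.5831/3.3676)·1.001326 = -0.237503
denominator = 1 − 1.415152 = -0.415152
p = -0.237503 / -0.415152 = 0.5721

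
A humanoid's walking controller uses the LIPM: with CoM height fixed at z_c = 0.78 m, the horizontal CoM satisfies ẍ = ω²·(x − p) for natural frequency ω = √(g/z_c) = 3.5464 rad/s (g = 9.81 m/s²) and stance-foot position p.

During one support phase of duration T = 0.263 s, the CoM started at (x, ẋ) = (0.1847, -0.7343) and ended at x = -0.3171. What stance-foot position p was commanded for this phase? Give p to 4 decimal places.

p = 0.7825

ωT = 3.5464·0.263 = 0.932703; cosh(ωT) = 1.467429, sinh(ωT) = 1.073941
x(T) = p + (x₀−p)·cosh(ωT) + (ẋ₀/ω)·sinh(ωT) ⇒ p·(1 − cosh) = x(T) − x₀·cosh − (ẋ₀/ω)·sinh
numerator   = -0.3171 − (0.1847)·1.467429 − (-0.7343/3.5464)·1.073941 = -0.365769
denominator = 1 − 1.467429 = -0.467429
p = -0.365769 / -0.467429 = 0.7825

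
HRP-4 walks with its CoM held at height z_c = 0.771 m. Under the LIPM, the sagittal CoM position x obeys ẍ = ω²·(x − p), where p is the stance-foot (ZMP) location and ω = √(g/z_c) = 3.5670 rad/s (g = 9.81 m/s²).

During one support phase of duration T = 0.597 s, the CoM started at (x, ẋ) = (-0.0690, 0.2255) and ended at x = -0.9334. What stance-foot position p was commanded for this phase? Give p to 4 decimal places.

p = 0.2760

ωT = 3.5670·0.597 = 2.129499; cosh(ωT) = 4.264774, sinh(ωT) = 4.145878
x(T) = p + (x₀−p)·cosh(ωT) + (ẋ₀/ω)·sinh(ωT) ⇒ p·(1 − cosh) = x(T) − x₀·cosh − (ẋ₀/ω)·sinh
numerator   = -0.9334 − (-0.0690)·4.264774 − (0.2255/3.5670)·4.145878 = -0.901226
denominator = 1 − 4.264774 = -3.264774
p = -0.901226 / -3.264774 = 0.2760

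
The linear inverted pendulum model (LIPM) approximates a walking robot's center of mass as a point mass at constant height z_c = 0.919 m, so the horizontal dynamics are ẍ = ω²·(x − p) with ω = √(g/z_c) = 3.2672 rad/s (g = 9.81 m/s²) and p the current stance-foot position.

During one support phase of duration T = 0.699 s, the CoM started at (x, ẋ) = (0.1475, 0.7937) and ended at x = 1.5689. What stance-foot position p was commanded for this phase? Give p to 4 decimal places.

ωT = 3.2672·0.699 = 2.283773; cosh(ωT) = 4.957767, sinh(ωT) = 4.855868
x(T) = p + (x₀−p)·cosh(ωT) + (ẋ₀/ω)·sinh(ωT) ⇒ p·(1 − cosh) = x(T) − x₀·cosh − (ẋ₀/ω)·sinh
numerator   = 1.5689 − (0.1475)·4.957767 − (0.7937/3.2672)·4.855868 = -0.342005
denominator = 1 − 4.957767 = -3.957767
p = -0.342005 / -3.957767 = 0.0864

p = 0.0864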